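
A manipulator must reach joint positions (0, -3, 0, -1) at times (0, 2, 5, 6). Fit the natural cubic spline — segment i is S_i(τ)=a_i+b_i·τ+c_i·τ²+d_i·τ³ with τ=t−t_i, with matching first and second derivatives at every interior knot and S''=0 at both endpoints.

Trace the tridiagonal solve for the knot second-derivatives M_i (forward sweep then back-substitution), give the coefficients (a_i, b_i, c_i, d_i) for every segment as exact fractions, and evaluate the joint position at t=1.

Δ: Δ0=-3/2, Δ1=1, Δ2=-1
row 1: diag=10, rhs=15; c'=3/10, d'=3/2
row 2: denom=8−3·3/10=71/10; d'=(-12−3·3/2)/(71/10)=-165/71
back: M2=-165/71
back: M1=3/2−3/10·-165/71=156/71
M: M0=0, M1=156/71, M2=-165/71, M3=0
seg 0: a=0, c=M0/2=0, d=(M1−M0)/(6·2)=13/71, b=Δ0−h0·(2M0+M1)/6=-317/142
seg 1: a=-3, c=M1/2=78/71, d=(M2−M1)/(6·3)=-107/426, b=Δ1−h1·(2M1+M2)/6=-5/142
seg 2: a=0, c=M2/2=-165/142, d=(M3−M2)/(6·1)=55/142, b=Δ2−h2·(2M2+M3)/6=-16/71
t_q=1 → seg 0, τ=1; S=0+-317/142·τ+0·τ²+13/71·τ³=-291/142

  seg 0: a=0 b=-317/142 c=0 d=13/71
  seg 1: a=-3 b=-5/142 c=78/71 d=-107/426
  seg 2: a=0 b=-16/71 c=-165/142 d=55/142
S(1) = -291/142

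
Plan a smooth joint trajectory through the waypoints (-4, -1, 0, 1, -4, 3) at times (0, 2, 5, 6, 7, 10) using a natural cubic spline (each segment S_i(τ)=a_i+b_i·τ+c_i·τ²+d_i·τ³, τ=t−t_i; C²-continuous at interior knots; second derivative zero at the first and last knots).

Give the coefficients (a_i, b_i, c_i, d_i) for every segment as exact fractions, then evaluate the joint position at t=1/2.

  seg 0: a=-4 b=8395/4242 c=0 d=-254/2121
  seg 1: a=-1 b=2299/4242 c=-508/707 d=2753/12726
  seg 2: a=0 b=4394/2121 c=1737/1414 d=-9757/4242
  seg 3: a=1 b=-10061/4242 c=-4010/707 d=12911/4242
  seg 4: a=-4 b=-9724/2121 c=4891/1414 d=-4891/12726
S(1/2) = -2139/707

Δ: Δ0=3/2, Δ1=1/3, Δ2=1, Δ3=-5, Δ4=7/3
row 1: diag=10, rhs=-7; c'=3/10, d'=-7/10
row 2: denom=8−3·3/10=71/10; d'=(4−3·-7/10)/(71/10)=61/71
row 3: denom=4−1·10/71=274/71; d'=(-36−1·61/71)/(274/71)=-2617/274
row 4: denom=8−1·71/274=2121/274; d'=(44−1·-2617/274)/(2121/274)=4891/707
back: M4=4891/707
back: M3=-2617/274−71/274·4891/707=-8020/707
back: M2=61/71−10/71·-8020/707=1737/707
back: M1=-7/10−3/10·1737/707=-1016/707
M: M0=0, M1=-1016/707, M2=1737/707, M3=-8020/707, M4=4891/707, M5=0
seg 0: a=-4, c=M0/2=0, d=(M1−M0)/(6·2)=-254/2121, b=Δ0−h0·(2M0+M1)/6=8395/4242
seg 1: a=-1, c=M1/2=-508/707, d=(M2−M1)/(6·3)=2753/12726, b=Δ1−h1·(2M1+M2)/6=2299/4242
seg 2: a=0, c=M2/2=1737/1414, d=(M3−M2)/(6·1)=-9757/4242, b=Δ2−h2·(2M2+M3)/6=4394/2121
seg 3: a=1, c=M3/2=-4010/707, d=(M4−M3)/(6·1)=12911/4242, b=Δ3−h3·(2M3+M4)/6=-10061/4242
seg 4: a=-4, c=M4/2=4891/1414, d=(M5−M4)/(6·3)=-4891/12726, b=Δ4−h4·(2M4+M5)/6=-9724/2121
t_q=1/2 → seg 0, τ=1/2; S=-4+8395/4242·τ+0·τ²+-254/2121·τ³=-2139/707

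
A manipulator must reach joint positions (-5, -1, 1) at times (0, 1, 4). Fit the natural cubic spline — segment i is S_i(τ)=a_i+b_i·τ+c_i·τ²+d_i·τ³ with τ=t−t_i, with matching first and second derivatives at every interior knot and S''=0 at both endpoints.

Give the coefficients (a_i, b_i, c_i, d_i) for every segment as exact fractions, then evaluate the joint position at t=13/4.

  seg 0: a=-5 b=53/12 c=0 d=-5/12
  seg 1: a=-1 b=19/6 c=-5/4 d=5/36
S(13/4) = 353/256

Δ: Δ0=4, Δ1=2/3
row 1: diag=8, rhs=-20; c'=3/8, d'=-5/2
back: M1=-5/2
M: M0=0, M1=-5/2, M2=0
seg 0: a=-5, c=M0/2=0, d=(M1−M0)/(6·1)=-5/12, b=Δ0−h0·(2M0+M1)/6=53/12
seg 1: a=-1, c=M1/2=-5/4, d=(M2−M1)/(6·3)=5/36, b=Δ1−h1·(2M1+M2)/6=19/6
t_q=13/4 → seg 1, τ=9/4; S=-1+19/6·τ+-5/4·τ²+5/36·τ³=353/256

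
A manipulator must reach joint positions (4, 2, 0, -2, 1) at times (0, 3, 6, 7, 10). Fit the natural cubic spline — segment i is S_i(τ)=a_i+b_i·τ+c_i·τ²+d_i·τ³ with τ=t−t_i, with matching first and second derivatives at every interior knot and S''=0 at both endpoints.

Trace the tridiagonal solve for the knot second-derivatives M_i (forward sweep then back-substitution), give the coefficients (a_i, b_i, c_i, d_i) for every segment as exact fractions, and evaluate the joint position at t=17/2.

Δ: Δ0=-2/3, Δ1=-2/3, Δ2=-2, Δ3=1
row 1: diag=12, rhs=0; c'=1/4, d'=0
row 2: denom=8−3·1/4=29/4; d'=(-8−3·0)/(29/4)=-32/29
row 3: denom=8−1·4/29=228/29; d'=(18−1·-32/29)/(228/29)=277/114
back: M3=277/114
back: M2=-32/29−4/29·277/114=-82/57
back: M1=0−1/4·-82/57=41/114
M: M0=0, M1=41/114, M2=-82/57, M3=277/114, M4=0
seg 0: a=4, c=M0/2=0, d=(M1−M0)/(6·3)=41/2052, b=Δ0−h0·(2M0+M1)/6=-193/228
seg 1: a=2, c=M1/2=41/228, d=(M2−M1)/(6·3)=-205/2052, b=Δ1−h1·(2M1+M2)/6=-35/114
seg 2: a=0, c=M2/2=-41/57, d=(M3−M2)/(6·1)=49/76, b=Δ2−h2·(2M2+M3)/6=-439/228
seg 3: a=-2, c=M3/2=277/228, d=(M4−M3)/(6·3)=-277/2052, b=Δ3−h3·(2M3+M4)/6=-163/114
t_q=17/2 → seg 3, τ=3/2; S=-2+-163/114·τ+277/228·τ²+-277/2052·τ³=-1135/608

  seg 0: a=4 b=-193/228 c=0 d=41/2052
  seg 1: a=2 b=-35/114 c=41/228 d=-205/2052
  seg 2: a=0 b=-439/228 c=-41/57 d=49/76
  seg 3: a=-2 b=-163/114 c=277/228 d=-277/2052
S(17/2) = -1135/608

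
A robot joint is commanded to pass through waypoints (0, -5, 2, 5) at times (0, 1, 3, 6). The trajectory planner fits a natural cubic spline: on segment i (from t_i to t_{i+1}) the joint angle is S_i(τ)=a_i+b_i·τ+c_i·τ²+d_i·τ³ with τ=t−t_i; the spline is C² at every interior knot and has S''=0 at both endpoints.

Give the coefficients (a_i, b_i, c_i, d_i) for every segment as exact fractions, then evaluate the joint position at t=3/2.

  seg 0: a=0 b=-185/28 c=0 d=45/28
  seg 1: a=-5 b=-25/14 c=135/28 d=-61/56
  seg 2: a=2 b=31/7 c=-12/7 d=4/21
S(3/2) = -2161/448

Δ: Δ0=-5, Δ1=7/2, Δ2=1
row 1: diag=6, rhs=51; c'=1/3, d'=17/2
row 2: denom=10−2·1/3=28/3; d'=(-15−2·17/2)/(28/3)=-24/7
back: M2=-24/7
back: M1=17/2−1/3·-24/7=135/14
M: M0=0, M1=135/14, M2=-24/7, M3=0
seg 0: a=0, c=M0/2=0, d=(M1−M0)/(6·1)=45/28, b=Δ0−h0·(2M0+M1)/6=-185/28
seg 1: a=-5, c=M1/2=135/28, d=(M2−M1)/(6·2)=-61/56, b=Δ1−h1·(2M1+M2)/6=-25/14
seg 2: a=2, c=M2/2=-12/7, d=(M3−M2)/(6·3)=4/21, b=Δ2−h2·(2M2+M3)/6=31/7
t_q=3/2 → seg 1, τ=1/2; S=-5+-25/14·τ+135/28·τ²+-61/56·τ³=-2161/448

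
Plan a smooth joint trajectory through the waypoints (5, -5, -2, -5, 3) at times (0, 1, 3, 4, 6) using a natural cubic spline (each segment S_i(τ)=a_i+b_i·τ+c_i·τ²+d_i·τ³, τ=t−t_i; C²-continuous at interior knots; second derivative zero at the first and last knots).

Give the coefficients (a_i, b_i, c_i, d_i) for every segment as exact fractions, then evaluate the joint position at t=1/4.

Δ: Δ0=-10, Δ1=3/2, Δ2=-3, Δ3=4
row 1: diag=6, rhs=69; c'=1/3, d'=23/2
row 2: denom=6−2·1/3=16/3; d'=(-27−2·23/2)/(16/3)=-75/8
row 3: denom=6−1·3/16=93/16; d'=(42−1·-75/8)/(93/16)=274/31
back: M3=274/31
back: M2=-75/8−3/16·274/31=-342/31
back: M1=23/2−1/3·-342/31=941/62
M: M0=0, M1=941/62, M2=-342/31, M3=274/31, M4=0
seg 0: a=5, c=M0/2=0, d=(M1−M0)/(6·1)=941/372, b=Δ0−h0·(2M0+M1)/6=-4661/372
seg 1: a=-5, c=M1/2=941/124, d=(M2−M1)/(6·2)=-1625/744, b=Δ1−h1·(2M1+M2)/6=-919/186
seg 2: a=-2, c=M2/2=-171/31, d=(M3−M2)/(6·1)=308/93, b=Δ2−h2·(2M2+M3)/6=-74/93
seg 3: a=-5, c=M3/2=137/31, d=(M4−M3)/(6·2)=-137/186, b=Δ3−h3·(2M3+M4)/6=-176/93
t_q=1/4 → seg 0, τ=1/4; S=5+-4661/372·τ+0·τ²+941/372·τ³=15135/7936

  seg 0: a=5 b=-4661/372 c=0 d=941/372
  seg 1: a=-5 b=-919/186 c=941/124 d=-1625/744
  seg 2: a=-2 b=-74/93 c=-171/31 d=308/93
  seg 3: a=-5 b=-176/93 c=137/31 d=-137/186
S(1/4) = 15135/7936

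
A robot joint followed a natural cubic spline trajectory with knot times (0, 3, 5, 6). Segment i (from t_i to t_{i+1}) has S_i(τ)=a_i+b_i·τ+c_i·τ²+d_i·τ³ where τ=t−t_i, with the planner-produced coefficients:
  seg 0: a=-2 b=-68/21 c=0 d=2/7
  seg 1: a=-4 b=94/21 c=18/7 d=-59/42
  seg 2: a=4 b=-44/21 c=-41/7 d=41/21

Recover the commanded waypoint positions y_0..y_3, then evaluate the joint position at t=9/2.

y_0 = S_0(0) = a_0 = -2
y_1 = S_1(0) = a_1 = -4
y_2 = S_2(0) = a_2 = 4
y_3 = S_2(1) = -2
t_q=9/2 is in segment 1 (τ=3/2); S_1(τ)=421/112

y_0=-2 y_1=-4 y_2=4 y_3=-2
S(9/2) = 421/112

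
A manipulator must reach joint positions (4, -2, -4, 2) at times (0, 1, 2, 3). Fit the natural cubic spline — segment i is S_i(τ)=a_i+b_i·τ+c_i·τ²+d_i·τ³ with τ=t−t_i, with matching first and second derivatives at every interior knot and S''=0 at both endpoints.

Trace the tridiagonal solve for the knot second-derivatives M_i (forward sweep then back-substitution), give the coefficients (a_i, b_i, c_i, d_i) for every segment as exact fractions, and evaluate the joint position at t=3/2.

  seg 0: a=4 b=-98/15 c=0 d=8/15
  seg 1: a=-2 b=-74/15 c=8/5 d=4/3
  seg 2: a=-4 b=34/15 c=28/5 d=-28/15
S(3/2) = -39/10

Δ: Δ0=-6, Δ1=-2, Δ2=6
row 1: diag=4, rhs=24; c'=1/4, d'=6
row 2: denom=4−1·1/4=15/4; d'=(48−1·6)/(15/4)=56/5
back: M2=56/5
back: M1=6−1/4·56/5=16/5
M: M0=0, M1=16/5, M2=56/5, M3=0
seg 0: a=4, c=M0/2=0, d=(M1−M0)/(6·1)=8/15, b=Δ0−h0·(2M0+M1)/6=-98/15
seg 1: a=-2, c=M1/2=8/5, d=(M2−M1)/(6·1)=4/3, b=Δ1−h1·(2M1+M2)/6=-74/15
seg 2: a=-4, c=M2/2=28/5, d=(M3−M2)/(6·1)=-28/15, b=Δ2−h2·(2M2+M3)/6=34/15
t_q=3/2 → seg 1, τ=1/2; S=-2+-74/15·τ+8/5·τ²+4/3·τ³=-39/10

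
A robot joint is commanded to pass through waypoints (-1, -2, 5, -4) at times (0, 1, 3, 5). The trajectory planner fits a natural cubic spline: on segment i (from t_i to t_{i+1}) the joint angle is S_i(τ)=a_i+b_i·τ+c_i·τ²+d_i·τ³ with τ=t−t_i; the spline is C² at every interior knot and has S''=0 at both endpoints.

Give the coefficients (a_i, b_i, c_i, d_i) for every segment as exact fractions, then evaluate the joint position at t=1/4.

Δ: Δ0=-1, Δ1=7/2, Δ2=-9/2
row 1: diag=6, rhs=27; c'=1/3, d'=9/2
row 2: denom=8−2·1/3=22/3; d'=(-48−2·9/2)/(22/3)=-171/22
back: M2=-171/22
back: M1=9/2−1/3·-171/22=78/11
M: M0=0, M1=78/11, M2=-171/22, M3=0
seg 0: a=-1, c=M0/2=0, d=(M1−M0)/(6·1)=13/11, b=Δ0−h0·(2M0+M1)/6=-24/11
seg 1: a=-2, c=M1/2=39/11, d=(M2−M1)/(6·2)=-109/88, b=Δ1−h1·(2M1+M2)/6=15/11
seg 2: a=5, c=M2/2=-171/44, d=(M3−M2)/(6·2)=57/88, b=Δ2−h2·(2M2+M3)/6=15/22
t_q=1/4 → seg 0, τ=1/4; S=-1+-24/11·τ+0·τ²+13/11·τ³=-1075/704

  seg 0: a=-1 b=-24/11 c=0 d=13/11
  seg 1: a=-2 b=15/11 c=39/11 d=-109/88
  seg 2: a=5 b=15/22 c=-171/44 d=57/88
S(1/4) = -1075/704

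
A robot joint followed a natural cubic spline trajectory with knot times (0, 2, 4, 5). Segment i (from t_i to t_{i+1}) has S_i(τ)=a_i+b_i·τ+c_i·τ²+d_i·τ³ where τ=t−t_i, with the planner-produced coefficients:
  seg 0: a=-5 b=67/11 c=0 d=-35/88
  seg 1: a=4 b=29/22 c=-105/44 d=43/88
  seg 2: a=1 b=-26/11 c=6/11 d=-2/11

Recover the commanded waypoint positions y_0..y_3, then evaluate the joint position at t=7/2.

y_0=-5 y_1=4 y_2=1 y_3=-1
S(7/2) = 1589/704

y_0 = S_0(0) = a_0 = -5
y_1 = S_1(0) = a_1 = 4
y_2 = S_2(0) = a_2 = 1
y_3 = S_2(1) = -1
t_q=7/2 is in segment 1 (τ=3/2); S_1(τ)=1589/704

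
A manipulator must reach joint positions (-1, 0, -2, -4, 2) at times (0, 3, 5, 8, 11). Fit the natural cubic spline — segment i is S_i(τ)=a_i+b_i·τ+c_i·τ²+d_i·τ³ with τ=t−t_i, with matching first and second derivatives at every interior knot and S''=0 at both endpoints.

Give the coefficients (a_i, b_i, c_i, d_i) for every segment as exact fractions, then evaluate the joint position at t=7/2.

Δ: Δ0=1/3, Δ1=-1, Δ2=-2/3, Δ3=2
row 1: diag=10, rhs=-8; c'=1/5, d'=-4/5
row 2: denom=10−2·1/5=48/5; d'=(2−2·-4/5)/(48/5)=3/8
row 3: denom=12−3·5/16=177/16; d'=(16−3·3/8)/(177/16)=238/177
back: M3=238/177
back: M2=3/8−5/16·238/177=-8/177
back: M1=-4/5−1/5·-8/177=-140/177
M: M0=0, M1=-140/177, M2=-8/177, M3=238/177, M4=0
seg 0: a=-1, c=M0/2=0, d=(M1−M0)/(6·3)=-70/1593, b=Δ0−h0·(2M0+M1)/6=43/59
seg 1: a=0, c=M1/2=-70/177, d=(M2−M1)/(6·2)=11/177, b=Δ1−h1·(2M1+M2)/6=-27/59
seg 2: a=-2, c=M2/2=-4/177, d=(M3−M2)/(6·3)=41/531, b=Δ2−h2·(2M2+M3)/6=-229/177
seg 3: a=-4, c=M3/2=119/177, d=(M4−M3)/(6·3)=-119/1593, b=Δ3−h3·(2M3+M4)/6=116/177
t_q=7/2 → seg 1, τ=1/2; S=0+-27/59·τ+-70/177·τ²+11/177·τ³=-151/472

  seg 0: a=-1 b=43/59 c=0 d=-70/1593
  seg 1: a=0 b=-27/59 c=-70/177 d=11/177
  seg 2: a=-2 b=-229/177 c=-4/177 d=41/531
  seg 3: a=-4 b=116/177 c=119/177 d=-119/1593
S(7/2) = -151/472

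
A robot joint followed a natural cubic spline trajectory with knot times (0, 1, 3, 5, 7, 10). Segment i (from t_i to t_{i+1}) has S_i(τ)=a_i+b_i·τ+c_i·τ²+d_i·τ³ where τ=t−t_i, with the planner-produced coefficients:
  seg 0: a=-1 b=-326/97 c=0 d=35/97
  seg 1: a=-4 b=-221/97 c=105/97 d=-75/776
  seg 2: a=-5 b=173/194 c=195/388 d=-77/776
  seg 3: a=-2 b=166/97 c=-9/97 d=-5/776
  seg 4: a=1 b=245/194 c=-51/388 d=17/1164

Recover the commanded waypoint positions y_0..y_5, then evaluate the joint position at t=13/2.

y_0 = S_0(0) = a_0 = -1
y_1 = S_1(0) = a_1 = -4
y_2 = S_2(0) = a_2 = -5
y_3 = S_3(0) = a_3 = -2
y_4 = S_4(0) = a_4 = 1
y_5 = S_4(3) = 4
t_q=13/2 is in segment 3 (τ=3/2); S_3(τ)=2089/6208

y_0=-1 y_1=-4 y_2=-5 y_3=-2 y_4=1 y_5=4
S(13/2) = 2089/6208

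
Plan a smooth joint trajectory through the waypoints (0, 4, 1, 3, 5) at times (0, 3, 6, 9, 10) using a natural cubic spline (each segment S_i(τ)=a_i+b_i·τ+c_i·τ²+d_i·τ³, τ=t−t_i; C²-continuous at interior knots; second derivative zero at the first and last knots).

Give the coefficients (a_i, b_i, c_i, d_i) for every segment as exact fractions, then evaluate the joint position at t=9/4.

Δ: Δ0=4/3, Δ1=-1, Δ2=2/3, Δ3=2
row 1: diag=12, rhs=-14; c'=1/4, d'=-7/6
row 2: denom=12−3·1/4=45/4; d'=(10−3·-7/6)/(45/4)=6/5
row 3: denom=8−3·4/15=36/5; d'=(8−3·6/5)/(36/5)=11/18
back: M3=11/18
back: M2=6/5−4/15·11/18=28/27
back: M1=-7/6−1/4·28/27=-77/54
M: M0=0, M1=-77/54, M2=28/27, M3=11/18, M4=0
seg 0: a=0, c=M0/2=0, d=(M1−M0)/(6·3)=-77/972, b=Δ0−h0·(2M0+M1)/6=221/108
seg 1: a=4, c=M1/2=-77/108, d=(M2−M1)/(6·3)=133/972, b=Δ1−h1·(2M1+M2)/6=-5/54
seg 2: a=1, c=M2/2=14/27, d=(M3−M2)/(6·3)=-23/972, b=Δ2−h2·(2M2+M3)/6=-73/108
seg 3: a=3, c=M3/2=11/36, d=(M4−M3)/(6·1)=-11/108, b=Δ3−h3·(2M3+M4)/6=97/54
t_q=9/4 → seg 0, τ=9/4; S=0+221/108·τ+0·τ²+-77/972·τ³=2843/768

  seg 0: a=0 b=221/108 c=0 d=-77/972
  seg 1: a=4 b=-5/54 c=-77/108 d=133/972
  seg 2: a=1 b=-73/108 c=14/27 d=-23/972
  seg 3: a=3 b=97/54 c=11/36 d=-11/108
S(9/4) = 2843/768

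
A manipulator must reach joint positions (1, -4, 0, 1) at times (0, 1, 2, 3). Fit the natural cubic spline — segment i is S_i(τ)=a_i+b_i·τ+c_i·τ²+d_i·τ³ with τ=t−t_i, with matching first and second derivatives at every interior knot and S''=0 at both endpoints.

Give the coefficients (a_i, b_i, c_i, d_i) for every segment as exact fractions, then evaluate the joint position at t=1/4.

Δ: Δ0=-5, Δ1=4, Δ2=1
row 1: diag=4, rhs=54; c'=1/4, d'=27/2
row 2: denom=4−1·1/4=15/4; d'=(-18−1·27/2)/(15/4)=-42/5
back: M2=-42/5
back: M1=27/2−1/4·-42/5=78/5
M: M0=0, M1=78/5, M2=-42/5, M3=0
seg 0: a=1, c=M0/2=0, d=(M1−M0)/(6·1)=13/5, b=Δ0−h0·(2M0+M1)/6=-38/5
seg 1: a=-4, c=M1/2=39/5, d=(M2−M1)/(6·1)=-4, b=Δ1−h1·(2M1+M2)/6=1/5
seg 2: a=0, c=M2/2=-21/5, d=(M3−M2)/(6·1)=7/5, b=Δ2−h2·(2M2+M3)/6=19/5
t_q=1/4 → seg 0, τ=1/4; S=1+-38/5·τ+0·τ²+13/5·τ³=-55/64

  seg 0: a=1 b=-38/5 c=0 d=13/5
  seg 1: a=-4 b=1/5 c=39/5 d=-4
  seg 2: a=0 b=19/5 c=-21/5 d=7/5
S(1/4) = -55/64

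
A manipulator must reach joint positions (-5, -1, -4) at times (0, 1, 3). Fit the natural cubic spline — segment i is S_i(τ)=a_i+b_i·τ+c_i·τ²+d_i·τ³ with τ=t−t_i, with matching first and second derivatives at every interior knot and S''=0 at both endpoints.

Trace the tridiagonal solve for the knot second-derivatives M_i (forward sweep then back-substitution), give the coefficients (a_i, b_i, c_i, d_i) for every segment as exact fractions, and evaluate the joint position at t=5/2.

Δ: Δ0=4, Δ1=-3/2
row 1: diag=6, rhs=-33; c'=1/3, d'=-11/2
back: M1=-11/2
M: M0=0, M1=-11/2, M2=0
seg 0: a=-5, c=M0/2=0, d=(M1−M0)/(6·1)=-11/12, b=Δ0−h0·(2M0+M1)/6=59/12
seg 1: a=-1, c=M1/2=-11/4, d=(M2−M1)/(6·2)=11/24, b=Δ1−h1·(2M1+M2)/6=13/6
t_q=5/2 → seg 1, τ=3/2; S=-1+13/6·τ+-11/4·τ²+11/24·τ³=-153/64

  seg 0: a=-5 b=59/12 c=0 d=-11/12
  seg 1: a=-1 b=13/6 c=-11/4 d=11/24
S(5/2) = -153/64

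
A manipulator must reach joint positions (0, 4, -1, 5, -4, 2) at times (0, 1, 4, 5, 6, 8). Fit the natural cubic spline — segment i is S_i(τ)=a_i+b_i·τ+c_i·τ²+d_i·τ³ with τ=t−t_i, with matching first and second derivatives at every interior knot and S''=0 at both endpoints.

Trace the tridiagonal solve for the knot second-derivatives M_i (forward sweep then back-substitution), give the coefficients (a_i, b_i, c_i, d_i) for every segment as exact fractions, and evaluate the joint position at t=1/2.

  seg 0: a=0 b=20135/3651 c=0 d=-5531/3651
  seg 1: a=4 b=3542/3651 c=-5531/1217 d=13384/10953
  seg 2: a=-1 b=24440/3651 c=7853/1217 d=-26093/3651
  seg 3: a=5 b=-6721/3651 c=-18240/1217 d=28582/3651
  seg 4: a=-4 b=-30415/3651 c=10342/1217 d=-5171/3651
S(1/2) = 25003/9736

Δ: Δ0=4, Δ1=-5/3, Δ2=6, Δ3=-9, Δ4=3
row 1: diag=8, rhs=-34; c'=3/8, d'=-17/4
row 2: denom=8−3·3/8=55/8; d'=(46−3·-17/4)/(55/8)=94/11
row 3: denom=4−1·8/55=212/55; d'=(-90−1·94/11)/(212/55)=-1355/53
row 4: denom=6−1·55/212=1217/212; d'=(72−1·-1355/53)/(1217/212)=20684/1217
back: M4=20684/1217
back: M3=-1355/53−55/212·20684/1217=-36480/1217
back: M2=94/11−8/55·-36480/1217=15706/1217
back: M1=-17/4−3/8·15706/1217=-11062/1217
M: M0=0, M1=-11062/1217, M2=15706/1217, M3=-36480/1217, M4=20684/1217, M5=0
seg 0: a=0, c=M0/2=0, d=(M1−M0)/(6·1)=-5531/3651, b=Δ0−h0·(2M0+M1)/6=20135/3651
seg 1: a=4, c=M1/2=-5531/1217, d=(M2−M1)/(6·3)=13384/10953, b=Δ1−h1·(2M1+M2)/6=3542/3651
seg 2: a=-1, c=M2/2=7853/1217, d=(M3−M2)/(6·1)=-26093/3651, b=Δ2−h2·(2M2+M3)/6=24440/3651
seg 3: a=5, c=M3/2=-18240/1217, d=(M4−M3)/(6·1)=28582/3651, b=Δ3−h3·(2M3+M4)/6=-6721/3651
seg 4: a=-4, c=M4/2=10342/1217, d=(M5−M4)/(6·2)=-5171/3651, b=Δ4−h4·(2M4+M5)/6=-30415/3651
t_q=1/2 → seg 0, τ=1/2; S=0+20135/3651·τ+0·τ²+-5531/3651·τ³=25003/9736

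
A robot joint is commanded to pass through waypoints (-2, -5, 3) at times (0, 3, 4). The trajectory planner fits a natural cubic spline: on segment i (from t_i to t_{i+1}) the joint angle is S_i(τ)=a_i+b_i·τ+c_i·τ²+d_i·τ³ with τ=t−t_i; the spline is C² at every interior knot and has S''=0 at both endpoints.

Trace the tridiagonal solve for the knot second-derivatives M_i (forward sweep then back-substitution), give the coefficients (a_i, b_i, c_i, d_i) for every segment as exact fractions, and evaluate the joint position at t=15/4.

Δ: Δ0=-1, Δ1=8
row 1: diag=8, rhs=54; c'=1/8, d'=27/4
back: M1=27/4
M: M0=0, M1=27/4, M2=0
seg 0: a=-2, c=M0/2=0, d=(M1−M0)/(6·3)=3/8, b=Δ0−h0·(2M0+M1)/6=-35/8
seg 1: a=-5, c=M1/2=27/8, d=(M2−M1)/(6·1)=-9/8, b=Δ1−h1·(2M1+M2)/6=23/4
t_q=15/4 → seg 1, τ=3/4; S=-5+23/4·τ+27/8·τ²+-9/8·τ³=377/512

  seg 0: a=-2 b=-35/8 c=0 d=3/8
  seg 1: a=-5 b=23/4 c=27/8 d=-9/8
S(15/4) = 377/512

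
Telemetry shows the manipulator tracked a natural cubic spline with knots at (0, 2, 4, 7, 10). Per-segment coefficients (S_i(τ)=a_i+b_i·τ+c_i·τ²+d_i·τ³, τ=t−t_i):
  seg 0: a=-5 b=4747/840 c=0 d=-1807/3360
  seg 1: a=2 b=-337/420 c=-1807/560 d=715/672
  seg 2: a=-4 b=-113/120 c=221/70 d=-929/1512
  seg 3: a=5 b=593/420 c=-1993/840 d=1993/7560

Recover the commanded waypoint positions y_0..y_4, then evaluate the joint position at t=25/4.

y_0=-5 y_1=2 y_2=-4 y_3=5 y_4=-5
S(25/4) = 51353/17920

y_0 = S_0(0) = a_0 = -5
y_1 = S_1(0) = a_1 = 2
y_2 = S_2(0) = a_2 = -4
y_3 = S_3(0) = a_3 = 5
y_4 = S_3(3) = -5
t_q=25/4 is in segment 2 (τ=9/4); S_2(τ)=51353/17920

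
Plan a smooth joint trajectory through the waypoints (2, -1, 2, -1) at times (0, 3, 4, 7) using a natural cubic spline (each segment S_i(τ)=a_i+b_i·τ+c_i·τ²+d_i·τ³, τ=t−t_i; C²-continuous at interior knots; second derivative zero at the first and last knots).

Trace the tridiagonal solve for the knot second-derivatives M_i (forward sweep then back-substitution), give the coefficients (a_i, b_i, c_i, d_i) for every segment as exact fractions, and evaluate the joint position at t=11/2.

Δ: Δ0=-1, Δ1=3, Δ2=-1
row 1: diag=8, rhs=24; c'=1/8, d'=3
row 2: denom=8−1·1/8=63/8; d'=(-24−1·3)/(63/8)=-24/7
back: M2=-24/7
back: M1=3−1/8·-24/7=24/7
M: M0=0, M1=24/7, M2=-24/7, M3=0
seg 0: a=2, c=M0/2=0, d=(M1−M0)/(6·3)=4/21, b=Δ0−h0·(2M0+M1)/6=-19/7
seg 1: a=-1, c=M1/2=12/7, d=(M2−M1)/(6·1)=-8/7, b=Δ1−h1·(2M1+M2)/6=17/7
seg 2: a=2, c=M2/2=-12/7, d=(M3−M2)/(6·3)=4/21, b=Δ2−h2·(2M2+M3)/6=17/7
t_q=11/2 → seg 2, τ=3/2; S=2+17/7·τ+-12/7·τ²+4/21·τ³=17/7

  seg 0: a=2 b=-19/7 c=0 d=4/21
  seg 1: a=-1 b=17/7 c=12/7 d=-8/7
  seg 2: a=2 b=17/7 c=-12/7 d=4/21
S(11/2) = 17/7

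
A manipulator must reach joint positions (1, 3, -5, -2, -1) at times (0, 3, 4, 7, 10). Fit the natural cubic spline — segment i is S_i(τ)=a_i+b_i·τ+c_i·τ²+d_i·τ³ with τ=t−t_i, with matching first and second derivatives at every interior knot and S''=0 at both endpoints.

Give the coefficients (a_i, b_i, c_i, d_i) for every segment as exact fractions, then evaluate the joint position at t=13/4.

  seg 0: a=1 b=254/57 c=0 d=-8/19
  seg 1: a=3 b=-394/57 c=-72/19 d=154/57
  seg 2: a=-5 b=-364/57 c=82/19 d=-317/513
  seg 3: a=-2 b=161/57 c=-71/57 d=71/513
S(13/4) = 655/608

Δ: Δ0=2/3, Δ1=-8, Δ2=1, Δ3=1/3
row 1: diag=8, rhs=-52; c'=1/8, d'=-13/2
row 2: denom=8−1·1/8=63/8; d'=(54−1·-13/2)/(63/8)=484/63
row 3: denom=12−3·8/21=76/7; d'=(-4−3·484/63)/(76/7)=-142/57
back: M3=-142/57
back: M2=484/63−8/21·-142/57=164/19
back: M1=-13/2−1/8·164/19=-144/19
M: M0=0, M1=-144/19, M2=164/19, M3=-142/57, M4=0
seg 0: a=1, c=M0/2=0, d=(M1−M0)/(6·3)=-8/19, b=Δ0−h0·(2M0+M1)/6=254/57
seg 1: a=3, c=M1/2=-72/19, d=(M2−M1)/(6·1)=154/57, b=Δ1−h1·(2M1+M2)/6=-394/57
seg 2: a=-5, c=M2/2=82/19, d=(M3−M2)/(6·3)=-317/513, b=Δ2−h2·(2M2+M3)/6=-364/57
seg 3: a=-2, c=M3/2=-71/57, d=(M4−M3)/(6·3)=71/513, b=Δ3−h3·(2M3+M4)/6=161/57
t_q=13/4 → seg 1, τ=1/4; S=3+-394/57·τ+-72/19·τ²+154/57·τ³=655/608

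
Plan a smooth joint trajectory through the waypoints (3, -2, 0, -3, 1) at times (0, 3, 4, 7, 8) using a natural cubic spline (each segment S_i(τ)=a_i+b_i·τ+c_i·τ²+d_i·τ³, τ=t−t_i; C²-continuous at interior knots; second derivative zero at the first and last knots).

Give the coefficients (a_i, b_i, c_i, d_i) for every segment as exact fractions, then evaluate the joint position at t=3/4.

Δ: Δ0=-5/3, Δ1=2, Δ2=-1, Δ3=4
row 1: diag=8, rhs=22; c'=1/8, d'=11/4
row 2: denom=8−1·1/8=63/8; d'=(-18−1·11/4)/(63/8)=-166/63
row 3: denom=8−3·8/21=48/7; d'=(30−3·-166/63)/(48/7)=199/36
back: M3=199/36
back: M2=-166/63−8/21·199/36=-128/27
back: M1=11/4−1/8·-128/27=361/108
M: M0=0, M1=361/108, M2=-128/27, M3=199/36, M4=0
seg 0: a=3, c=M0/2=0, d=(M1−M0)/(6·3)=361/1944, b=Δ0−h0·(2M0+M1)/6=-721/216
seg 1: a=-2, c=M1/2=361/216, d=(M2−M1)/(6·1)=-97/72, b=Δ1−h1·(2M1+M2)/6=181/108
seg 2: a=0, c=M2/2=-64/27, d=(M3−M2)/(6·3)=1109/1944, b=Δ2−h2·(2M2+M3)/6=211/216
seg 3: a=-3, c=M3/2=199/72, d=(M4−M3)/(6·1)=-199/216, b=Δ3−h3·(2M3+M4)/6=233/108
t_q=3/4 → seg 0, τ=3/4; S=3+-721/216·τ+0·τ²+361/1944·τ³=883/1536

  seg 0: a=3 b=-721/216 c=0 d=361/1944
  seg 1: a=-2 b=181/108 c=361/216 d=-97/72
  seg 2: a=0 b=211/216 c=-64/27 d=1109/1944
  seg 3: a=-3 b=233/108 c=199/72 d=-199/216
S(3/4) = 883/1536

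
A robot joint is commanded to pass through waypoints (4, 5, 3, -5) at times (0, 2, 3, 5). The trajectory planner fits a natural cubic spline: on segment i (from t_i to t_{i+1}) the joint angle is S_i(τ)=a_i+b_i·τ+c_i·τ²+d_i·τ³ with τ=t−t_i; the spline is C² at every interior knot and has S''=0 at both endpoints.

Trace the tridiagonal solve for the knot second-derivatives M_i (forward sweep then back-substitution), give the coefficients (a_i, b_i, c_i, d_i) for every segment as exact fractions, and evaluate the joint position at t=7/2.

  seg 0: a=4 b=87/70 c=0 d=-13/70
  seg 1: a=5 b=-69/70 c=-39/35 d=1/10
  seg 2: a=3 b=-102/35 c=-57/70 d=19/140
S(7/2) = 217/160

Δ: Δ0=1/2, Δ1=-2, Δ2=-4
row 1: diag=6, rhs=-15; c'=1/6, d'=-5/2
row 2: denom=6−1·1/6=35/6; d'=(-12−1·-5/2)/(35/6)=-57/35
back: M2=-57/35
back: M1=-5/2−1/6·-57/35=-78/35
M: M0=0, M1=-78/35, M2=-57/35, M3=0
seg 0: a=4, c=M0/2=0, d=(M1−M0)/(6·2)=-13/70, b=Δ0−h0·(2M0+M1)/6=87/70
seg 1: a=5, c=M1/2=-39/35, d=(M2−M1)/(6·1)=1/10, b=Δ1−h1·(2M1+M2)/6=-69/70
seg 2: a=3, c=M2/2=-57/70, d=(M3−M2)/(6·2)=19/140, b=Δ2−h2·(2M2+M3)/6=-102/35
t_q=7/2 → seg 2, τ=1/2; S=3+-102/35·τ+-57/70·τ²+19/140·τ³=217/160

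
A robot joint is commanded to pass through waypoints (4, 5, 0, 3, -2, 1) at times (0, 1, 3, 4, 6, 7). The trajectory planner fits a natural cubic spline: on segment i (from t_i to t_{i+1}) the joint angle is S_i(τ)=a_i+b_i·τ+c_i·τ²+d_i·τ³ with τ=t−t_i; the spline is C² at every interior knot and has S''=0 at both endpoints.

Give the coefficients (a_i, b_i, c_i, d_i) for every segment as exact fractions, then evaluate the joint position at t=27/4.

Δ: Δ0=1, Δ1=-5/2, Δ2=3, Δ3=-5/2, Δ4=3
row 1: diag=6, rhs=-21; c'=1/3, d'=-7/2
row 2: denom=6−2·1/3=16/3; d'=(33−2·-7/2)/(16/3)=15/2
row 3: denom=6−1·3/16=93/16; d'=(-33−1·15/2)/(93/16)=-216/31
row 4: denom=6−2·32/93=494/93; d'=(33−2·-216/31)/(494/93)=4365/494
back: M4=4365/494
back: M3=-216/31−32/93·4365/494=-2472/247
back: M2=15/2−3/16·-2472/247=2316/247
back: M1=-7/2−1/3·2316/247=-3273/494
M: M0=0, M1=-3273/494, M2=2316/247, M3=-2472/247, M4=4365/494, M5=0
seg 0: a=4, c=M0/2=0, d=(M1−M0)/(6·1)=-1091/988, b=Δ0−h0·(2M0+M1)/6=2079/988
seg 1: a=5, c=M1/2=-3273/988, d=(M2−M1)/(6·2)=2635/1976, b=Δ1−h1·(2M1+M2)/6=-597/494
seg 2: a=0, c=M2/2=1158/247, d=(M3−M2)/(6·1)=-42/13, b=Δ2−h2·(2M2+M3)/6=381/247
seg 3: a=3, c=M3/2=-1236/247, d=(M4−M3)/(6·2)=3103/1976, b=Δ3−h3·(2M3+M4)/6=303/247
seg 4: a=-2, c=M4/2=4365/988, d=(M5−M4)/(6·1)=-1455/988, b=Δ4−h4·(2M4+M5)/6=27/494
t_q=27/4 → seg 4, τ=3/4; S=-2+27/494·τ+4365/988·τ²+-1455/988·τ³=-6017/63232

  seg 0: a=4 b=2079/988 c=0 d=-1091/988
  seg 1: a=5 b=-597/494 c=-3273/988 d=2635/1976
  seg 2: a=0 b=381/247 c=1158/247 d=-42/13
  seg 3: a=3 b=303/247 c=-1236/247 d=3103/1976
  seg 4: a=-2 b=27/494 c=4365/988 d=-1455/988
S(27/4) = -6017/63232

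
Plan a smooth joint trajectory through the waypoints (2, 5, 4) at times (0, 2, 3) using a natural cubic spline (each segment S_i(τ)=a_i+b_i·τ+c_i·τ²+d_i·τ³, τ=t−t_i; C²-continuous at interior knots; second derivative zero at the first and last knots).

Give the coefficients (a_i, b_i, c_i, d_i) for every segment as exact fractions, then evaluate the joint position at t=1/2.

Δ: Δ0=3/2, Δ1=-1
row 1: diag=6, rhs=-15; c'=1/6, d'=-5/2
back: M1=-5/2
M: M0=0, M1=-5/2, M2=0
seg 0: a=2, c=M0/2=0, d=(M1−M0)/(6·2)=-5/24, b=Δ0−h0·(2M0+M1)/6=7/3
seg 1: a=5, c=M1/2=-5/4, d=(M2−M1)/(6·1)=5/12, b=Δ1−h1·(2M1+M2)/6=-1/6
t_q=1/2 → seg 0, τ=1/2; S=2+7/3·τ+0·τ²+-5/24·τ³=201/64

  seg 0: a=2 b=7/3 c=0 d=-5/24
  seg 1: a=5 b=-1/6 c=-5/4 d=5/12
S(1/2) = 201/64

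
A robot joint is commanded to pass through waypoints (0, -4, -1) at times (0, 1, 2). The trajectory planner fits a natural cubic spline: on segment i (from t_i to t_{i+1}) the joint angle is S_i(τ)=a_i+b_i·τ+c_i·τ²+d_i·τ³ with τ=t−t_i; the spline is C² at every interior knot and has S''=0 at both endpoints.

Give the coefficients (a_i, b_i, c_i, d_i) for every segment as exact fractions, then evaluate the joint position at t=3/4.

  seg 0: a=0 b=-23/4 c=0 d=7/4
  seg 1: a=-4 b=-1/2 c=21/4 d=-7/4
S(3/4) = -915/256

Δ: Δ0=-4, Δ1=3
row 1: diag=4, rhs=42; c'=1/4, d'=21/2
back: M1=21/2
M: M0=0, M1=21/2, M2=0
seg 0: a=0, c=M0/2=0, d=(M1−M0)/(6·1)=7/4, b=Δ0−h0·(2M0+M1)/6=-23/4
seg 1: a=-4, c=M1/2=21/4, d=(M2−M1)/(6·1)=-7/4, b=Δ1−h1·(2M1+M2)/6=-1/2
t_q=3/4 → seg 0, τ=3/4; S=0+-23/4·τ+0·τ²+7/4·τ³=-915/256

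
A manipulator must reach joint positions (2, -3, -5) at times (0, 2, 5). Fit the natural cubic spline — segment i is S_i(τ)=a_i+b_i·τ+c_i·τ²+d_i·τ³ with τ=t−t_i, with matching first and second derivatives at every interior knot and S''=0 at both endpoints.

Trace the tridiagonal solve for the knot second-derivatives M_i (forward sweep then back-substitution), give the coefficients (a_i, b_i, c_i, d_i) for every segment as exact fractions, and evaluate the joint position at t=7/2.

  seg 0: a=2 b=-43/15 c=0 d=11/120
  seg 1: a=-3 b=-53/30 c=11/20 d=-11/180
S(7/2) = -739/160

Δ: Δ0=-5/2, Δ1=-2/3
row 1: diag=10, rhs=11; c'=3/10, d'=11/10
back: M1=11/10
M: M0=0, M1=11/10, M2=0
seg 0: a=2, c=M0/2=0, d=(M1−M0)/(6·2)=11/120, b=Δ0−h0·(2M0+M1)/6=-43/15
seg 1: a=-3, c=M1/2=11/20, d=(M2−M1)/(6·3)=-11/180, b=Δ1−h1·(2M1+M2)/6=-53/30
t_q=7/2 → seg 1, τ=3/2; S=-3+-53/30·τ+11/20·τ²+-11/180·τ³=-739/160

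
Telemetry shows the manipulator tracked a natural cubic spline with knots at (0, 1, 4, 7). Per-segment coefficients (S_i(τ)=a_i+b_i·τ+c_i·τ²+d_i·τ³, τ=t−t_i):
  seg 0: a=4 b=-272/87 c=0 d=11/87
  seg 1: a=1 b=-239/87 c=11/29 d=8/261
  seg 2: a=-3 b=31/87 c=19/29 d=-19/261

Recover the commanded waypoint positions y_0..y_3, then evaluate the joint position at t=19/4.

y_0=4 y_1=1 y_2=-3 y_3=2
S(19/4) = -4445/1856

y_0 = S_0(0) = a_0 = 4
y_1 = S_1(0) = a_1 = 1
y_2 = S_2(0) = a_2 = -3
y_3 = S_2(3) = 2
t_q=19/4 is in segment 2 (τ=3/4); S_2(τ)=-4445/1856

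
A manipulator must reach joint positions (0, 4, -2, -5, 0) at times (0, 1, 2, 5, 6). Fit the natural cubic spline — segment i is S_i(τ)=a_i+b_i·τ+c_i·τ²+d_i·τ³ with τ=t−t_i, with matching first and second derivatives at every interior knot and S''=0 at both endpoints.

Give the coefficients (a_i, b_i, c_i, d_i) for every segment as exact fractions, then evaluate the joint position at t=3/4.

Δ: Δ0=4, Δ1=-6, Δ2=-1, Δ3=5
row 1: diag=4, rhs=-60; c'=1/4, d'=-15
row 2: denom=8−1·1/4=31/4; d'=(30−1·-15)/(31/4)=180/31
row 3: denom=8−3·12/31=212/31; d'=(36−3·180/31)/(212/31)=144/53
back: M3=144/53
back: M2=180/31−12/31·144/53=252/53
back: M1=-15−1/4·252/53=-858/53
M: M0=0, M1=-858/53, M2=252/53, M3=144/53, M4=0
seg 0: a=0, c=M0/2=0, d=(M1−M0)/(6·1)=-143/53, b=Δ0−h0·(2M0+M1)/6=355/53
seg 1: a=4, c=M1/2=-429/53, d=(M2−M1)/(6·1)=185/53, b=Δ1−h1·(2M1+M2)/6=-74/53
seg 2: a=-2, c=M2/2=126/53, d=(M3−M2)/(6·3)=-6/53, b=Δ2−h2·(2M2+M3)/6=-377/53
seg 3: a=-5, c=M3/2=72/53, d=(M4−M3)/(6·1)=-24/53, b=Δ3−h3·(2M3+M4)/6=217/53
t_q=3/4 → seg 0, τ=3/4; S=0+355/53·τ+0·τ²+-143/53·τ³=13179/3392

  seg 0: a=0 b=355/53 c=0 d=-143/53
  seg 1: a=4 b=-74/53 c=-429/53 d=185/53
  seg 2: a=-2 b=-377/53 c=126/53 d=-6/53
  seg 3: a=-5 b=217/53 c=72/53 d=-24/53
S(3/4) = 13179/3392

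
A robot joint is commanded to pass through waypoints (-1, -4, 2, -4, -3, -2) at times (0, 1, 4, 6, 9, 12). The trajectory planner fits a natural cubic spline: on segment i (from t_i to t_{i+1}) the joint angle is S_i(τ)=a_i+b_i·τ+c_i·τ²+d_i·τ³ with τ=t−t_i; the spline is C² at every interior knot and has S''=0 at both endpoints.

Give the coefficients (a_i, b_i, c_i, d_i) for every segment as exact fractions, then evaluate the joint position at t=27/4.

  seg 0: a=-1 b=-9902/2499 c=0 d=2405/2499
  seg 1: a=-4 b=-2687/2499 c=2405/833 d=-13960/22491
  seg 2: a=2 b=-1277/2499 c=-6745/2499 d=3635/4998
  seg 3: a=-4 b=-307/119 c=4160/2499 d=-5200/22491
  seg 4: a=-3 b=971/833 c=-1040/2499 d=1040/22491
S(27/4) = -4245/833

Δ: Δ0=-3, Δ1=2, Δ2=-3, Δ3=1/3, Δ4=1/3
row 1: diag=8, rhs=30; c'=3/8, d'=15/4
row 2: denom=10−3·3/8=71/8; d'=(-30−3·15/4)/(71/8)=-330/71
row 3: denom=10−2·16/71=678/71; d'=(20−2·-330/71)/(678/71)=1040/339
row 4: denom=12−3·71/226=2499/226; d'=(0−3·1040/339)/(2499/226)=-2080/2499
back: M4=-2080/2499
back: M3=1040/339−71/226·-2080/2499=8320/2499
back: M2=-330/71−16/71·8320/2499=-13490/2499
back: M1=15/4−3/8·-13490/2499=4810/833
M: M0=0, M1=4810/833, M2=-13490/2499, M3=8320/2499, M4=-2080/2499, M5=0
seg 0: a=-1, c=M0/2=0, d=(M1−M0)/(6·1)=2405/2499, b=Δ0−h0·(2M0+M1)/6=-9902/2499
seg 1: a=-4, c=M1/2=2405/833, d=(M2−M1)/(6·3)=-13960/22491, b=Δ1−h1·(2M1+M2)/6=-2687/2499
seg 2: a=2, c=M2/2=-6745/2499, d=(M3−M2)/(6·2)=3635/4998, b=Δ2−h2·(2M2+M3)/6=-1277/2499
seg 3: a=-4, c=M3/2=4160/2499, d=(M4−M3)/(6·3)=-5200/22491, b=Δ3−h3·(2M3+M4)/6=-307/119
seg 4: a=-3, c=M4/2=-1040/2499, d=(M5−M4)/(6·3)=1040/22491, b=Δ4−h4·(2M4+M5)/6=971/833
t_q=27/4 → seg 3, τ=3/4; S=-4+-307/119·τ+4160/2499·τ²+-5200/22491·τ³=-4245/833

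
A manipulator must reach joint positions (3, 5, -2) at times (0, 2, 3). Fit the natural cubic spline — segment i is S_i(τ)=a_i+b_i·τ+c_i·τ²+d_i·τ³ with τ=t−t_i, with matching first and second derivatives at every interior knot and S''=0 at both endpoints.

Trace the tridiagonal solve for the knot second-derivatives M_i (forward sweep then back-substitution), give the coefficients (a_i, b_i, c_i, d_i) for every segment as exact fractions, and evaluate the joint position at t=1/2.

  seg 0: a=3 b=11/3 c=0 d=-2/3
  seg 1: a=5 b=-13/3 c=-4 d=4/3
S(1/2) = 19/4

Δ: Δ0=1, Δ1=-7
row 1: diag=6, rhs=-48; c'=1/6, d'=-8
back: M1=-8
M: M0=0, M1=-8, M2=0
seg 0: a=3, c=M0/2=0, d=(M1−M0)/(6·2)=-2/3, b=Δ0−h0·(2M0+M1)/6=11/3
seg 1: a=5, c=M1/2=-4, d=(M2−M1)/(6·1)=4/3, b=Δ1−h1·(2M1+M2)/6=-13/3
t_q=1/2 → seg 0, τ=1/2; S=3+11/3·τ+0·τ²+-2/3·τ³=19/4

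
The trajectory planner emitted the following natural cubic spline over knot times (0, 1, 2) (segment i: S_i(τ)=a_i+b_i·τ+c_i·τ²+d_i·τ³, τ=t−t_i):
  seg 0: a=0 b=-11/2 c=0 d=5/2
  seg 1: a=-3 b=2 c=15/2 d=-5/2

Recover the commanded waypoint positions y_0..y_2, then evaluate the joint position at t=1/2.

y_0 = S_0(0) = a_0 = 0
y_1 = S_1(0) = a_1 = -3
y_2 = S_1(1) = 4
t_q=1/2 is in segment 0 (τ=1/2); S_0(τ)=-39/16

y_0=0 y_1=-3 y_2=4
S(1/2) = -39/16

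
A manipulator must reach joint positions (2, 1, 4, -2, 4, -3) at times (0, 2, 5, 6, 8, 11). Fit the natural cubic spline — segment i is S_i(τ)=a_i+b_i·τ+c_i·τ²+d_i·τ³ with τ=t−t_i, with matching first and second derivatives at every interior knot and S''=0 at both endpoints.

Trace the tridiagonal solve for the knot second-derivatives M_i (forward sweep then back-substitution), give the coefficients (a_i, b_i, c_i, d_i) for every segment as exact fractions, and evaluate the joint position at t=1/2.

  seg 0: a=2 b=-1552/969 c=0 d=2135/7752
  seg 1: a=1 b=3301/1938 c=2135/1292 d=-21941/34884
  seg 2: a=4 b=-1223/228 c=-3884/969 d=4357/1292
  seg 3: a=-2 b=-6325/1938 c=23677/3876 d=-1923/1292
  seg 4: a=4 b=6415/1938 c=-10937/3876 d=10937/34884
S(1/2) = 25501/20672

Δ: Δ0=-1/2, Δ1=1, Δ2=-6, Δ3=3, Δ4=-7/3
row 1: diag=10, rhs=9; c'=3/10, d'=9/10
row 2: denom=8−3·3/10=71/10; d'=(-42−3·9/10)/(71/10)=-447/71
row 3: denom=6−1·10/71=416/71; d'=(54−1·-447/71)/(416/71)=4281/416
row 4: denom=10−2·71/208=969/104; d'=(-32−2·4281/416)/(969/104)=-10937/1938
back: M4=-10937/1938
back: M3=4281/416−71/208·-10937/1938=23677/1938
back: M2=-447/71−10/71·23677/1938=-7768/969
back: M1=9/10−3/10·-7768/969=2135/646
M: M0=0, M1=2135/646, M2=-7768/969, M3=23677/1938, M4=-10937/1938, M5=0
seg 0: a=2, c=M0/2=0, d=(M1−M0)/(6·2)=2135/7752, b=Δ0−h0·(2M0+M1)/6=-1552/969
seg 1: a=1, c=M1/2=2135/1292, d=(M2−M1)/(6·3)=-21941/34884, b=Δ1−h1·(2M1+M2)/6=3301/1938
seg 2: a=4, c=M2/2=-3884/969, d=(M3−M2)/(6·1)=4357/1292, b=Δ2−h2·(2M2+M3)/6=-1223/228
seg 3: a=-2, c=M3/2=23677/3876, d=(M4−M3)/(6·2)=-1923/1292, b=Δ3−h3·(2M3+M4)/6=-6325/1938
seg 4: a=4, c=M4/2=-10937/3876, d=(M5−M4)/(6·3)=10937/34884, b=Δ4−h4·(2M4+M5)/6=6415/1938
t_q=1/2 → seg 0, τ=1/2; S=2+-1552/969·τ+0·τ²+2135/7752·τ³=25501/20672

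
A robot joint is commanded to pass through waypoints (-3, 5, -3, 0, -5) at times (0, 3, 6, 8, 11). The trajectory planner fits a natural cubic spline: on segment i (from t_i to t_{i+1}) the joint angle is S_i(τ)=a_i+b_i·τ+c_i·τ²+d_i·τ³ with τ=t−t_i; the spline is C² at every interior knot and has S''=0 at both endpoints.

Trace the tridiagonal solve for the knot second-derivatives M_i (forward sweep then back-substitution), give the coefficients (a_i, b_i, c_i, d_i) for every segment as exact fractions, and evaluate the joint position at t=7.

Δ: Δ0=8/3, Δ1=-8/3, Δ2=3/2, Δ3=-5/3
row 1: diag=12, rhs=-32; c'=1/4, d'=-8/3
row 2: denom=10−3·1/4=37/4; d'=(25−3·-8/3)/(37/4)=132/37
row 3: denom=10−2·8/37=354/37; d'=(-19−2·132/37)/(354/37)=-967/354
back: M3=-967/354
back: M2=132/37−8/37·-967/354=736/177
back: M1=-8/3−1/4·736/177=-656/177
M: M0=0, M1=-656/177, M2=736/177, M3=-967/354, M4=0
seg 0: a=-3, c=M0/2=0, d=(M1−M0)/(6·3)=-328/1593, b=Δ0−h0·(2M0+M1)/6=800/177
seg 1: a=5, c=M1/2=-328/177, d=(M2−M1)/(6·3)=232/531, b=Δ1−h1·(2M1+M2)/6=-184/177
seg 2: a=-3, c=M2/2=368/177, d=(M3−M2)/(6·2)=-271/472, b=Δ2−h2·(2M2+M3)/6=-64/177
seg 3: a=0, c=M3/2=-967/708, d=(M4−M3)/(6·3)=967/6372, b=Δ3−h3·(2M3+M4)/6=377/354
t_q=7 → seg 2, τ=1; S=-3+-64/177·τ+368/177·τ²+-271/472·τ³=-2629/1416

  seg 0: a=-3 b=800/177 c=0 d=-328/1593
  seg 1: a=5 b=-184/177 c=-328/177 d=232/531
  seg 2: a=-3 b=-64/177 c=368/177 d=-271/472
  seg 3: a=0 b=377/354 c=-967/708 d=967/6372
S(7) = -2629/1416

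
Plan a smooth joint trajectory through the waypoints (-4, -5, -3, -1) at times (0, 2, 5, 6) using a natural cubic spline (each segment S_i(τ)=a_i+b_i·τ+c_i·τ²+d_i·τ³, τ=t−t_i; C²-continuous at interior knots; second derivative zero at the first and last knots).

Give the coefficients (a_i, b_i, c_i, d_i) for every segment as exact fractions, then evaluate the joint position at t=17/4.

Δ: Δ0=-1/2, Δ1=2/3, Δ2=2
row 1: diag=10, rhs=7; c'=3/10, d'=7/10
row 2: denom=8−3·3/10=71/10; d'=(8−3·7/10)/(71/10)=59/71
back: M2=59/71
back: M1=7/10−3/10·59/71=32/71
M: M0=0, M1=32/71, M2=59/71, M3=0
seg 0: a=-4, c=M0/2=0, d=(M1−M0)/(6·2)=8/213, b=Δ0−h0·(2M0+M1)/6=-277/426
seg 1: a=-5, c=M1/2=16/71, d=(M2−M1)/(6·3)=3/142, b=Δ1−h1·(2M1+M2)/6=-85/426
seg 2: a=-3, c=M2/2=59/142, d=(M3−M2)/(6·1)=-59/426, b=Δ2−h2·(2M2+M3)/6=367/213
t_q=17/4 → seg 1, τ=9/4; S=-5+-85/426·τ+16/71·τ²+3/142·τ³=-36965/9088

  seg 0: a=-4 b=-277/426 c=0 d=8/213
  seg 1: a=-5 b=-85/426 c=16/71 d=3/142
  seg 2: a=-3 b=367/213 c=59/142 d=-59/426
S(17/4) = -36965/9088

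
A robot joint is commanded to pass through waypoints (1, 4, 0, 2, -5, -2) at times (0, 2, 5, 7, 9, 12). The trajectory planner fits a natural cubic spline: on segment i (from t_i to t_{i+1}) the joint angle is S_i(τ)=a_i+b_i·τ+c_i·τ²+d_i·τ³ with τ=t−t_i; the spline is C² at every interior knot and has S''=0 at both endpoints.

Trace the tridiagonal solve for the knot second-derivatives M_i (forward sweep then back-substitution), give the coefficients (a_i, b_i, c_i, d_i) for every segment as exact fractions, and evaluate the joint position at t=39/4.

Δ: Δ0=3/2, Δ1=-4/3, Δ2=1, Δ3=-7/2, Δ4=1
row 1: diag=10, rhs=-17; c'=3/10, d'=-17/10
row 2: denom=10−3·3/10=91/10; d'=(14−3·-17/10)/(91/10)=191/91
row 3: denom=8−2·20/91=688/91; d'=(-27−2·191/91)/(688/91)=-2839/688
row 4: denom=10−2·91/344=1629/172; d'=(27−2·-2839/688)/(1629/172)=67/18
back: M4=67/18
back: M3=-2839/688−91/344·67/18=-46/9
back: M2=191/91−20/91·-46/9=29/9
back: M1=-17/10−3/10·29/9=-8/3
M: M0=0, M1=-8/3, M2=29/9, M3=-46/9, M4=67/18, M5=0
seg 0: a=1, c=M0/2=0, d=(M1−M0)/(6·2)=-2/9, b=Δ0−h0·(2M0+M1)/6=43/18
seg 1: a=4, c=M1/2=-4/3, d=(M2−M1)/(6·3)=53/162, b=Δ1−h1·(2M1+M2)/6=-5/18
seg 2: a=0, c=M2/2=29/18, d=(M3−M2)/(6·2)=-25/36, b=Δ2−h2·(2M2+M3)/6=5/9
seg 3: a=2, c=M3/2=-23/9, d=(M4−M3)/(6·2)=53/72, b=Δ3−h3·(2M3+M4)/6=-4/3
seg 4: a=-5, c=M4/2=67/36, d=(M5−M4)/(6·3)=-67/324, b=Δ4−h4·(2M4+M5)/6=-49/18
t_q=39/4 → seg 4, τ=3/4; S=-5+-49/18·τ+67/36·τ²+-67/324·τ³=-1557/256

  seg 0: a=1 b=43/18 c=0 d=-2/9
  seg 1: a=4 b=-5/18 c=-4/3 d=53/162
  seg 2: a=0 b=5/9 c=29/18 d=-25/36
  seg 3: a=2 b=-4/3 c=-23/9 d=53/72
  seg 4: a=-5 b=-49/18 c=67/36 d=-67/324
S(39/4) = -1557/256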